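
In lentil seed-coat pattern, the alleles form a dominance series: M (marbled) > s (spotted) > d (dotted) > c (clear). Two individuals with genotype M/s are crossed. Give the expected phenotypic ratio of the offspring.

Cross: M/s × M/s
Allele dominance: M > s > d > c
Offspring genotypes: 1 M/M, 2 M/s, 1 s/s
Phenotype counts: 3 marbled, 1 spotted
Ratio: 3 marbled : 1 spotted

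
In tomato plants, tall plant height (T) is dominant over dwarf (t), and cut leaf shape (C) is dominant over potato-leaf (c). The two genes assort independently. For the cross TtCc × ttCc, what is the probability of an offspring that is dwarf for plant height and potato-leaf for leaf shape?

Dihybrid cross TtCc × ttCc — consider each gene separately:
plant height: Tt × tt → 2 Tt, 2 tt → 2 T_ : 2 tt (out of 4)
leaf shape: Cc × Cc → 1 CC, 2 Cc, 1 cc → 3 C_ : 1 cc (out of 4)
Looking for: dwarf (tt) and potato-leaf (cc)
P(dwarf) = 2/4, P(potato-leaf) = 1/4
P(both) = 2/4 × 1/4 = 2/16 = 1/8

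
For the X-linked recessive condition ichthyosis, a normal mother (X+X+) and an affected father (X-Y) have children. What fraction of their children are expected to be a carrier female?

Cross: X+X+ × X-Y
Offspring: 2 X+X-, 2 X+Y
Probability of a carrier female: 2/4 = 1/2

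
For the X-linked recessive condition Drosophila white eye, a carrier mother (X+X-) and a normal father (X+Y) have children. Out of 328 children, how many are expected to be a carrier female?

Cross: X+X- × X+Y
Offspring: 1 X+X+, 1 X+Y, 1 X+X-, 1 X-Y
Probability of a carrier female: 1/4
Expected count = 1/4 × 328 = 82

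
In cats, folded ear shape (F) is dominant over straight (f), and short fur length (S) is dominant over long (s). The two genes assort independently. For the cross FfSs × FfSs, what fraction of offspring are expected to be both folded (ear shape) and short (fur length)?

Dihybrid cross FfSs × FfSs — consider each gene separately:
ear shape: Ff × Ff → 1 FF, 2 Ff, 1 ff → 3 F_ : 1 ff (out of 4)
fur length: Ss × Ss → 1 SS, 2 Ss, 1 ss → 3 S_ : 1 ss (out of 4)
Looking for: folded (F_) and short (S_)
P(folded) = 3/4, P(short) = 3/4
P(both) = 3/4 × 3/4 = 9/16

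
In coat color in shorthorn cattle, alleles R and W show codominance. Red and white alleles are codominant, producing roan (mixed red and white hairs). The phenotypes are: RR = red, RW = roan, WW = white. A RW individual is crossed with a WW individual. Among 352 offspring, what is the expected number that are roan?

Punnett square for RW × WW:
Offspring genotypes: 2 RW, 2 WW
Phenotype counts: 2 roan, 2 white
roan: 2 out of 4 → fraction 1/2
Expected count = 1/2 × 352 = 176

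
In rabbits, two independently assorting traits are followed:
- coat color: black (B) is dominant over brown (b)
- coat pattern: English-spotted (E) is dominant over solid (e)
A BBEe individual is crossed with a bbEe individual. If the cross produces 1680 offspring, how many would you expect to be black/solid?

Dihybrid cross BBEe × bbEe — consider each gene separately:
coat color: BB × bb → 4 Bb → 4 B_ (out of 4)
coat pattern: Ee × Ee → 1 EE, 2 Ee, 1 ee → 3 E_ : 1 ee (out of 4)
Combine (counts out of 4 × 4 = 16): black/English-spotted (B_E_) = 4×3 = 12; black/solid (B_ee) = 4×1 = 4
Phenotype counts (out of 16): 12 black/English-spotted, 4 black/solid
black/solid: 4 out of 16 → fraction 1/4
Expected count = 1/4 × 1680 = 420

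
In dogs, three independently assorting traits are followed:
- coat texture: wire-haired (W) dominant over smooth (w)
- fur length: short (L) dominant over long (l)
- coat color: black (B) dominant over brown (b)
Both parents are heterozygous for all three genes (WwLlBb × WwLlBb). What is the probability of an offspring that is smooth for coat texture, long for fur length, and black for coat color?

Trihybrid cross: WwLlBb × WwLlBb
Each trait segregates independently with a 3:1 phenotypic ratio, so each gene contributes 3/4 (dominant) or 1/4 (recessive).
Target: smooth (coat texture), long (fur length), black (coat color)
Probability = product of independent per-trait probabilities
= 1/4 × 1/4 × 3/4 = 3/64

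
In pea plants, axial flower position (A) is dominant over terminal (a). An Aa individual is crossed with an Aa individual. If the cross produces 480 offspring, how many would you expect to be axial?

Punnett square for Aa × Aa:
Offspring genotypes: 1 AA, 2 Aa, 1 aa
axial: 3, terminal: 1
axial: 3 out of 4 → fraction 3/4
Expected count = 3/4 × 480 = 360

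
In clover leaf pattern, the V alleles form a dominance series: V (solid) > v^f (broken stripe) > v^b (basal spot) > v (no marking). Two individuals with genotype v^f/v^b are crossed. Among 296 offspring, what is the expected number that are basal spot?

Cross: v^f/v^b × v^f/v^b
Allele dominance: V > v^f > v^b > v
Offspring genotypes: 1 v^f/v^f, 2 v^f/v^b, 1 v^b/v^b
Phenotype counts: 3 broken stripe, 1 basal spot
basal spot: 1 out of 4 → fraction 1/4
Expected count = 1/4 × 296 = 74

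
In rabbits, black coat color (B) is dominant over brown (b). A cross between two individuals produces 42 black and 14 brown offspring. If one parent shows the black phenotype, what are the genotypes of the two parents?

Observed offspring: 42 black, 14 brown
The observed ratio simplifies to 3:1. Brown (bb) offspring appear, so each parent must contribute one b allele. The parent stated to show black carries B, so it is Bb. The other parent is then either Bb or bb: Bb × bb would give a 1:1 split, whereas Bb × Bb gives 3:1 — matching the data. So both parents are heterozygous (Bb × Bb).
Parent genotypes: Bb × Bb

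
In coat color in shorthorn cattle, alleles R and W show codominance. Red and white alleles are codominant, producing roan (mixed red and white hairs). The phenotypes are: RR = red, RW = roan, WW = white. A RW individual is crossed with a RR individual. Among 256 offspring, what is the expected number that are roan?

Punnett square for RW × RR:
Offspring genotypes: 2 RR, 2 RW
Phenotype counts: 2 red, 2 roan
roan: 2 out of 4 → fraction 1/2
Expected count = 1/2 × 256 = 128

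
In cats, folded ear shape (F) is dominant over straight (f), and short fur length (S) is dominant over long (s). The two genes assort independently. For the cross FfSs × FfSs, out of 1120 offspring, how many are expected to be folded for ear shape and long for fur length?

Dihybrid cross FfSs × FfSs — consider each gene separately:
ear shape: Ff × Ff → 1 FF, 2 Ff, 1 ff → 3 F_ : 1 ff (out of 4)
fur length: Ss × Ss → 1 SS, 2 Ss, 1 ss → 3 S_ : 1 ss (out of 4)
Looking for: folded (F_) and long (ss)
P(folded) = 3/4, P(long) = 1/4
P(both) = 3/4 × 1/4 = 3/16
Expected count = 3/16 × 1120 = 210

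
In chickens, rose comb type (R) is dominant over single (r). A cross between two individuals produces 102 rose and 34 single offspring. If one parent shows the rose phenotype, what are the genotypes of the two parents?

Observed offspring: 102 rose, 34 single
The observed ratio simplifies to 3:1. Single (rr) offspring appear, so each parent must contribute one r allele. The parent stated to show rose carries R, so it is Rr. The other parent is then either Rr or rr: Rr × rr would give a 1:1 split, whereas Rr × Rr gives 3:1 — matching the data. So both parents are heterozygous (Rr × Rr).
Parent genotypes: Rr × Rr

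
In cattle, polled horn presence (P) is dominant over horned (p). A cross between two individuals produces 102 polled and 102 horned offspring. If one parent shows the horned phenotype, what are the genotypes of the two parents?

Observed offspring: 102 polled, 102 horned
The observed ratio simplifies to 1:1. One parent shows horned, so its genotype must be pp. A 1:1 offspring split requires the other parent to be heterozygous (Pp).
Parent genotypes: pp × Pp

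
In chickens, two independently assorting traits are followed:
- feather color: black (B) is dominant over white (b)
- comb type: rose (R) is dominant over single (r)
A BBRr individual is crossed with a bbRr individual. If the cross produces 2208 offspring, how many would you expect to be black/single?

Dihybrid cross BBRr × bbRr — consider each gene separately:
feather color: BB × bb → 4 Bb → 4 B_ (out of 4)
comb type: Rr × Rr → 1 RR, 2 Rr, 1 rr → 3 R_ : 1 rr (out of 4)
Combine (counts out of 4 × 4 = 16): black/rose (B_R_) = 4×3 = 12; black/single (B_rr) = 4×1 = 4
Phenotype counts (out of 16): 12 black/rose, 4 black/single
black/single: 4 out of 16 → fraction 1/4
Expected count = 1/4 × 2208 = 552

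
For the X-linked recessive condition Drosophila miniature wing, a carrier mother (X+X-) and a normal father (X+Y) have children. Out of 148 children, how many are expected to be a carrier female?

Cross: X+X- × X+Y
Offspring: 1 X+X+, 1 X+Y, 1 X+X-, 1 X-Y
Probability of a carrier female: 1/4
Expected count = 1/4 × 148 = 37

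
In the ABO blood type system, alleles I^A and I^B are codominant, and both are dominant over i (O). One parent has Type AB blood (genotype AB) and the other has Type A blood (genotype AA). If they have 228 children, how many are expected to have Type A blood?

Cross: AB × AA
Possible offspring genotypes: 2 AA, 2 AB
Blood type counts: 2 Type A, 2 Type AB
Probability of Type A: 2/4 = 1/2
Expected count = 1/2 × 228 = 114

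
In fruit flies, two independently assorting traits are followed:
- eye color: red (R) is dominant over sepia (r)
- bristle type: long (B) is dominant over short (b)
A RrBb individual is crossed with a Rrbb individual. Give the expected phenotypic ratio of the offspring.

Dihybrid cross RrBb × Rrbb — consider each gene separately:
eye color: Rr × Rr → 1 RR, 2 Rr, 1 rr → 3 R_ : 1 rr (out of 4)
bristle type: Bb × bb → 2 Bb, 2 bb → 2 B_ : 2 bb (out of 4)
Combine (counts out of 4 × 4 = 16): red/long (R_B_) = 3×2 = 6; red/short (R_bb) = 3×2 = 6; sepia/long (rrB_) = 1×2 = 2; sepia/short (rrbb) = 1×2 = 2
Phenotype counts (out of 16): 6 red/long, 6 red/short, 2 sepia/long, 2 sepia/short
Ratio: 3 red/long : 3 red/short : 1 sepia/long : 1 sepia/short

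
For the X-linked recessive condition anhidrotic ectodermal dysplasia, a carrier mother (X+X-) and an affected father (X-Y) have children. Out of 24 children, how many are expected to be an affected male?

Cross: X+X- × X-Y
Offspring: 1 X+X-, 1 X+Y, 1 X-X-, 1 X-Y
Probability of an affected male: 1/4
Expected count = 1/4 × 24 = 6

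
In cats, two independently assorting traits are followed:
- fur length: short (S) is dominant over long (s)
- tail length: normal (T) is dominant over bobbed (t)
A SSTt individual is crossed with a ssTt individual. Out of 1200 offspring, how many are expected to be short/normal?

Dihybrid cross SSTt × ssTt — consider each gene separately:
fur length: SS × ss → 4 Ss → 4 S_ (out of 4)
tail length: Tt × Tt → 1 TT, 2 Tt, 1 tt → 3 T_ : 1 tt (out of 4)
Combine (counts out of 4 × 4 = 16): short/normal (S_T_) = 4×3 = 12; short/bobbed (S_tt) = 4×1 = 4
Phenotype counts (out of 16): 12 short/normal, 4 short/bobbed
short/normal: 12 out of 16 → fraction 3/4
Expected count = 3/4 × 1200 = 900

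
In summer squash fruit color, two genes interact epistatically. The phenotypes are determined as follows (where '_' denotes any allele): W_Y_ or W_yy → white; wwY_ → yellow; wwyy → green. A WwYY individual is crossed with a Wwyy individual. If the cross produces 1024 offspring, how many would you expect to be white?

Cross: WwYY × Wwyy — consider each gene separately:
W gene: Ww × Ww → 1 WW, 2 Ww, 1 ww → 3 W_ : 1 ww (out of 4)
Y gene: YY × yy → 4 Yy → 4 Y_ (out of 4)
Genotype classes (out of 4 × 4 = 16): W_Y_ = 3×4 = 12; wwY_ = 1×4 = 4
Apply the phenotype rules: W_Y_ (12) → white; wwY_ (4) → yellow
Phenotype counts (out of 16): 12 white, 4 yellow
white: 12 out of 16 → fraction 3/4
Expected count = 3/4 × 1024 = 768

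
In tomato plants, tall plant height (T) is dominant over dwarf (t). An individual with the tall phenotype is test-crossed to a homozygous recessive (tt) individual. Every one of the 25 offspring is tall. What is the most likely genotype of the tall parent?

Test cross: ? × tt
All offspring are tall.
If the unknown parent were heterozygous (Tt), about half of 25 offspring would be dwarf; none are. The unknown parent is most likely homozygous dominant (TT).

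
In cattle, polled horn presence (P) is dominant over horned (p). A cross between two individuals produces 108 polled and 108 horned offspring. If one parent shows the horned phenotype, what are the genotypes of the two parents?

Observed offspring: 108 polled, 108 horned
The observed ratio simplifies to 1:1. One parent shows horned, so its genotype must be pp. A 1:1 offspring split requires the other parent to be heterozygous (Pp).
Parent genotypes: pp × Pp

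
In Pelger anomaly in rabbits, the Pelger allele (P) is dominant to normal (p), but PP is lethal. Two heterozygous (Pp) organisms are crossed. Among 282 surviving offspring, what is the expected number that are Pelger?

Cross: Pp × Pp
Punnett square offspring (before lethality): 1 PP, 2 Pp, 1 pp
The PP genotype is lethal (embryos die); surviving offspring: 2 Pp, 1 pp
Pelger: 2 out of 3 → fraction 2/3
Expected count = 2/3 × 282 = 188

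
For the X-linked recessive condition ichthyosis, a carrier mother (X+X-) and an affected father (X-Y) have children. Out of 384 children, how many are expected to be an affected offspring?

Cross: X+X- × X-Y
Offspring: 1 X+X-, 1 X+Y, 1 X-X-, 1 X-Y
Probability of an affected offspring: 2/4 = 1/2
Expected count = 1/2 × 384 = 192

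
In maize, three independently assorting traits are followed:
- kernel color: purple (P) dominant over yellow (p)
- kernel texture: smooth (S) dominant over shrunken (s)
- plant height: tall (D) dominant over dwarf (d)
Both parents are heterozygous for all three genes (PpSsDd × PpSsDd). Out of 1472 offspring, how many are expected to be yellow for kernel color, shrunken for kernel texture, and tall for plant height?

Trihybrid cross: PpSsDd × PpSsDd
Each trait segregates independently with a 3:1 phenotypic ratio, so each gene contributes 3/4 (dominant) or 1/4 (recessive).
Target: yellow (kernel color), shrunken (kernel texture), tall (plant height)
Probability = product of independent per-trait probabilities
= 1/4 × 1/4 × 3/4 = 3/64
Expected count = 3/64 × 1472 = 69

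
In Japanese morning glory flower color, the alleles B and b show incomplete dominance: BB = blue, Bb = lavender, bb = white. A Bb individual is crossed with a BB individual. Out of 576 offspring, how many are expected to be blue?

Punnett square for Bb × BB:
Offspring genotypes: 2 BB, 2 Bb
Phenotype counts: 2 blue, 2 lavender
blue: 2 out of 4 → fraction 1/2
Expected count = 1/2 × 576 = 288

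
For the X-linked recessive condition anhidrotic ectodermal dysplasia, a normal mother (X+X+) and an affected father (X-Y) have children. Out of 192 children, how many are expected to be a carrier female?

Cross: X+X+ × X-Y
Offspring: 2 X+X-, 2 X+Y
Probability of a carrier female: 2/4 = 1/2
Expected count = 1/2 × 192 = 96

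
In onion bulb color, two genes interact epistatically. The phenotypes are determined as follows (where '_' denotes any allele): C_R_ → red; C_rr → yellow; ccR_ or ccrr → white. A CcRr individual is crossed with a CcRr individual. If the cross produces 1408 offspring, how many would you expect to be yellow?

Cross: CcRr × CcRr — consider each gene separately:
C gene: Cc × Cc → 1 CC, 2 Cc, 1 cc → 3 C_ : 1 cc (out of 4)
R gene: Rr × Rr → 1 RR, 2 Rr, 1 rr → 3 R_ : 1 rr (out of 4)
Genotype classes (out of 4 × 4 = 16): C_R_ = 3×3 = 9; C_rr = 3×1 = 3; ccR_ = 1×3 = 3; ccrr = 1×1 = 1
Apply the phenotype rules: C_R_ (9) → red; C_rr (3) → yellow; ccR_ (3) + ccrr (1) → white
Phenotype counts (out of 16): 9 red, 3 yellow, 4 white
yellow: 3 out of 16 → fraction 3/16
Expected count = 3/16 × 1408 = 264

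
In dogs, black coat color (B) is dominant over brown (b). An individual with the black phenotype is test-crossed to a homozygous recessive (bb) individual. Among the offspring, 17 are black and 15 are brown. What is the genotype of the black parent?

Test cross: ? × bb
Offspring: 17 black, 15 brown — approximately 1:1.
A 1:1 ratio in a test cross indicates the unknown parent is heterozygous (Bb).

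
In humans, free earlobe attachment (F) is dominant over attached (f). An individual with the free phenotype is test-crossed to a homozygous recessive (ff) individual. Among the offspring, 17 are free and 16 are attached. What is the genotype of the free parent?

Test cross: ? × ff
Offspring: 17 free, 16 attached — approximately 1:1.
A 1:1 ratio in a test cross indicates the unknown parent is heterozygous (Ff).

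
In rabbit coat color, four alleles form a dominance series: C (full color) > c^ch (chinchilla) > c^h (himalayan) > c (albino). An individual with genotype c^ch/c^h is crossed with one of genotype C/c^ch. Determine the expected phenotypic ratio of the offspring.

Cross: c^ch/c^h × C/c^ch
Allele dominance: C > c^ch > c^h > c
Offspring genotypes: 1 C/c^ch, 1 c^ch/c^ch, 1 C/c^h, 1 c^ch/c^h
Phenotype counts: 2 full color, 2 chinchilla
Ratio: 1 full color : 1 chinchilla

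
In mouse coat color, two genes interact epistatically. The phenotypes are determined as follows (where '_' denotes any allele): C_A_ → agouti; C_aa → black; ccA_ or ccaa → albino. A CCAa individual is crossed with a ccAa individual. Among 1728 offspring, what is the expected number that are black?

Cross: CCAa × ccAa — consider each gene separately:
C gene: CC × cc → 4 Cc → 4 C_ (out of 4)
A gene: Aa × Aa → 1 AA, 2 Aa, 1 aa → 3 A_ : 1 aa (out of 4)
Genotype classes (out of 4 × 4 = 16): C_A_ = 4×3 = 12; C_aa = 4×1 = 4
Apply the phenotype rules: C_A_ (12) → agouti; C_aa (4) → black
Phenotype counts (out of 16): 12 agouti, 4 black
black: 4 out of 16 → fraction 1/4
Expected count = 1/4 × 1728 = 432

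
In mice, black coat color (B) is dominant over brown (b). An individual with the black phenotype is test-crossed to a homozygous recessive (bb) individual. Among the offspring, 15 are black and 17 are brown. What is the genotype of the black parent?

Test cross: ? × bb
Offspring: 15 black, 17 brown — approximately 1:1.
A 1:1 ratio in a test cross indicates the unknown parent is heterozygous (Bb).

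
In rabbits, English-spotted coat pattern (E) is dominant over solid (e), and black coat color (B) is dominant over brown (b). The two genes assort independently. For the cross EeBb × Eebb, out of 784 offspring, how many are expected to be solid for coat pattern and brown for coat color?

Dihybrid cross EeBb × Eebb — consider each gene separately:
coat pattern: Ee × Ee → 1 EE, 2 Ee, 1 ee → 3 E_ : 1 ee (out of 4)
coat color: Bb × bb → 2 Bb, 2 bb → 2 B_ : 2 bb (out of 4)
Looking for: solid (ee) and brown (bb)
P(solid) = 1/4, P(brown) = 2/4
P(both) = 1/4 × 2/4 = 2/16 = 1/8
Expected count = 1/8 × 784 = 98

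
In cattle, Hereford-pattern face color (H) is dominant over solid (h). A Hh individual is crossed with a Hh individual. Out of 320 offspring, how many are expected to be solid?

Punnett square for Hh × Hh:
Offspring genotypes: 1 HH, 2 Hh, 1 hh
Hereford-pattern: 3, solid: 1
solid: 1 out of 4 → fraction 1/4
Expected count = 1/4 × 320 = 80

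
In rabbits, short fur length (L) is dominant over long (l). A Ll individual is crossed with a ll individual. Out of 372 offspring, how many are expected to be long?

Punnett square for Ll × ll:
Offspring genotypes: 2 Ll, 2 ll
short: 2, long: 2
long: 2 out of 4 → fraction 1/2
Expected count = 1/2 × 372 = 186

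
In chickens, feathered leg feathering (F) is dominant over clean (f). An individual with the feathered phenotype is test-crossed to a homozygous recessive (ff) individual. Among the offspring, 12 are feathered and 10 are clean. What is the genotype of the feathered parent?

Test cross: ? × ff
Offspring: 12 feathered, 10 clean — approximately 1:1.
A 1:1 ratio in a test cross indicates the unknown parent is heterozygous (Ff).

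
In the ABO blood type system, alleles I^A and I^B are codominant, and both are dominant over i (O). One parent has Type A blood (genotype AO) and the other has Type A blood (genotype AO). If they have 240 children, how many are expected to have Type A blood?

Cross: AO × AO
Possible offspring genotypes: 1 AA, 2 AO, 1 OO
Blood type counts: 3 Type A, 1 Type O
Probability of Type A: 3/4
Expected count = 3/4 × 240 = 180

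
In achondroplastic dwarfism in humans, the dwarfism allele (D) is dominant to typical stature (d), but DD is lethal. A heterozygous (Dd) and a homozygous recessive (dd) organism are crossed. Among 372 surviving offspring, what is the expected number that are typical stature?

Cross: Dd × dd
Punnett square offspring (before lethality): 2 Dd, 2 dd
No DD offspring are produced in this cross.
typical stature: 2 out of 4 → fraction 1/2
Expected count = 1/2 × 372 = 186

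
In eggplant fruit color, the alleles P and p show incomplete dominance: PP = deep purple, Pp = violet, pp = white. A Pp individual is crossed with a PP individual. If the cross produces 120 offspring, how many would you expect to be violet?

Punnett square for Pp × PP:
Offspring genotypes: 2 PP, 2 Pp
Phenotype counts: 2 deep purple, 2 violet
violet: 2 out of 4 → fraction 1/2
Expected count = 1/2 × 120 = 60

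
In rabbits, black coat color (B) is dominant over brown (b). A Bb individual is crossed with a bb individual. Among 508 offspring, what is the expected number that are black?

Punnett square for Bb × bb:
Offspring genotypes: 2 Bb, 2 bb
black: 2, brown: 2
black: 2 out of 4 → fraction 1/2
Expected count = 1/2 × 508 = 254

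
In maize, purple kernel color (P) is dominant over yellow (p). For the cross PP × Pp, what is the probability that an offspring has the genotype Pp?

Punnett square for PP × Pp:
Offspring genotypes: 2 PP, 2 Pp
Total offspring: 4
Count with target: 2
Probability: 2/4 = 1/2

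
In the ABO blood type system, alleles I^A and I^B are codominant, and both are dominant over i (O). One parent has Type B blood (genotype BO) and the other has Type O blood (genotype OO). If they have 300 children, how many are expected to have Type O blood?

Cross: BO × OO
Possible offspring genotypes: 2 BO, 2 OO
Blood type counts: 2 Type B, 2 Type O
Probability of Type O: 2/4 = 1/2
Expected count = 1/2 × 300 = 150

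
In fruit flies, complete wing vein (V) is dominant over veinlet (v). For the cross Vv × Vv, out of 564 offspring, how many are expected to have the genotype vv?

Punnett square for Vv × Vv:
Offspring genotypes: 1 VV, 2 Vv, 1 vv
Total offspring: 4
Count with target: 1
Probability: 1/4
Expected count = 1/4 × 564 = 141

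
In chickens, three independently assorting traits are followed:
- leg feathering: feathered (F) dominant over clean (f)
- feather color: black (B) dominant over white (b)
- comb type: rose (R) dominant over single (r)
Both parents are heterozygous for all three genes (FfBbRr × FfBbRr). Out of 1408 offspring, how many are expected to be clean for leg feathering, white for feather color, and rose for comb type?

Trihybrid cross: FfBbRr × FfBbRr
Each trait segregates independently with a 3:1 phenotypic ratio, so each gene contributes 3/4 (dominant) or 1/4 (recessive).
Target: clean (leg feathering), white (feather color), rose (comb type)
Probability = product of independent per-trait probabilities
= 1/4 × 1/4 × 3/4 = 3/64
Expected count = 3/64 × 1408 = 66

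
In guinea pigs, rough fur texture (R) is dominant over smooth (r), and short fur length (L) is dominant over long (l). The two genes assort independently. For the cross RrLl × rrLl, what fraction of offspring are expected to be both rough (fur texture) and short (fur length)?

Dihybrid cross RrLl × rrLl — consider each gene separately:
fur texture: Rr × rr → 2 Rr, 2 rr → 2 R_ : 2 rr (out of 4)
fur length: Ll × Ll → 1 LL, 2 Ll, 1 ll → 3 L_ : 1 ll (out of 4)
Looking for: rough (R_) and short (L_)
P(rough) = 2/4, P(short) = 3/4
P(both) = 2/4 × 3/4 = 6/16 = 3/8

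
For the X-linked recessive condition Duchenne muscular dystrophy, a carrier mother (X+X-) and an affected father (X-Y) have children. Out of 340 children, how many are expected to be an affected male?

Cross: X+X- × X-Y
Offspring: 1 X+X-, 1 X+Y, 1 X-X-, 1 X-Y
Probability of an affected male: 1/4
Expected count = 1/4 × 340 = 85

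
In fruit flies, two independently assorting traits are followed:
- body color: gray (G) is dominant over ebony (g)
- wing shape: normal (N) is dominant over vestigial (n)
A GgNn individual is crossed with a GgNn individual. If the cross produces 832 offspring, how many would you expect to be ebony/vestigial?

Dihybrid cross GgNn × GgNn — consider each gene separately:
body color: Gg × Gg → 1 GG, 2 Gg, 1 gg → 3 G_ : 1 gg (out of 4)
wing shape: Nn × Nn → 1 NN, 2 Nn, 1 nn → 3 N_ : 1 nn (out of 4)
Combine (counts out of 4 × 4 = 16): gray/normal (G_N_) = 3×3 = 9; gray/vestigial (G_nn) = 3×1 = 3; ebony/normal (ggN_) = 1×3 = 3; ebony/vestigial (ggnn) = 1×1 = 1
Phenotype counts (out of 16): 9 gray/normal, 3 gray/vestigial, 3 ebony/normal, 1 ebony/vestigial
ebony/vestigial: 1 out of 16 → fraction 1/16
Expected count = 1/16 × 832 = 52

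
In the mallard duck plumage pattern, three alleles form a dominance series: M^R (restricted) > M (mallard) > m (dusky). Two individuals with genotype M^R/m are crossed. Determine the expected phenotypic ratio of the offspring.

Cross: M^R/m × M^R/m
Allele dominance: M^R > M > m
Offspring genotypes: 1 M^R/M^R, 2 M^R/m, 1 m/m
Phenotype counts: 3 restricted, 1 dusky
Ratio: 3 restricted : 1 dusky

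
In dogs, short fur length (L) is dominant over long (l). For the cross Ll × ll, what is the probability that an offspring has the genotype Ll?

Punnett square for Ll × ll:
Offspring genotypes: 2 Ll, 2 ll
Total offspring: 4
Count with target: 2
Probability: 2/4 = 1/2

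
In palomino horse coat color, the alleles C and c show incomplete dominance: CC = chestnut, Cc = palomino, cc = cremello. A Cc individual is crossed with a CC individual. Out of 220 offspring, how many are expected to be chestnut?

Punnett square for Cc × CC:
Offspring genotypes: 2 CC, 2 Cc
Phenotype counts: 2 chestnut, 2 palomino
chestnut: 2 out of 4 → fraction 1/2
Expected count = 1/2 × 220 = 110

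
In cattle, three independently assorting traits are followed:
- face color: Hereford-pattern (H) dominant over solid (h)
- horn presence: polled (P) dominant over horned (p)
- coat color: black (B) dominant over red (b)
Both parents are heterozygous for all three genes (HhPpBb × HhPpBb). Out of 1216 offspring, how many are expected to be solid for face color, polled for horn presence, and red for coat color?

Trihybrid cross: HhPpBb × HhPpBb
Each trait segregates independently with a 3:1 phenotypic ratio, so each gene contributes 3/4 (dominant) or 1/4 (recessive).
Target: solid (face color), polled (horn presence), red (coat color)
Probability = product of independent per-trait probabilities
= 1/4 × 3/4 × 1/4 = 3/64
Expected count = 3/64 × 1216 = 57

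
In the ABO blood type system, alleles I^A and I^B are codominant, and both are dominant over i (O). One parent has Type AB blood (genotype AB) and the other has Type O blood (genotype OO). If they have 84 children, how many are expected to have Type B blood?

Cross: AB × OO
Possible offspring genotypes: 2 AO, 2 BO
Blood type counts: 2 Type A, 2 Type B
Probability of Type B: 2/4 = 1/2
Expected count = 1/2 × 84 = 42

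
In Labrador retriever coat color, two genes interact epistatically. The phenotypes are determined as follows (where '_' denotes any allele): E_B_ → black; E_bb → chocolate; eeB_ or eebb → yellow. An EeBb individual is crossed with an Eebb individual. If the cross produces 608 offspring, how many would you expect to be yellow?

Cross: EeBb × Eebb — consider each gene separately:
E gene: Ee × Ee → 1 EE, 2 Ee, 1 ee → 3 E_ : 1 ee (out of 4)
B gene: Bb × bb → 2 Bb, 2 bb → 2 B_ : 2 bb (out of 4)
Genotype classes (out of 4 × 4 = 16): E_B_ = 3×2 = 6; E_bb = 3×2 = 6; eeB_ = 1×2 = 2; eebb = 1×2 = 2
Apply the phenotype rules: E_B_ (6) → black; E_bb (6) → chocolate; eeB_ (2) + eebb (2) → yellow
Phenotype counts (out of 16): 6 black, 6 chocolate, 4 yellow
yellow: 4 out of 16 → fraction 1/4
Expected count = 1/4 × 608 = 152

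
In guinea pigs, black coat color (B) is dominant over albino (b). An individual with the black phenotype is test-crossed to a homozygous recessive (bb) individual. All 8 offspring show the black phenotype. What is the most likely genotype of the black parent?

Test cross: ? × bb
All offspring are black.
If the unknown parent were heterozygous (Bb), about half of 8 offspring would be albino; none are. The unknown parent is most likely homozygous dominant (BB).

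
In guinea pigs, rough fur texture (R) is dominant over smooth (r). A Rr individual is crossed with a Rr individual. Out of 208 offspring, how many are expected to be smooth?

Punnett square for Rr × Rr:
Offspring genotypes: 1 RR, 2 Rr, 1 rr
rough: 3, smooth: 1
smooth: 1 out of 4 → fraction 1/4
Expected count = 1/4 × 208 = 52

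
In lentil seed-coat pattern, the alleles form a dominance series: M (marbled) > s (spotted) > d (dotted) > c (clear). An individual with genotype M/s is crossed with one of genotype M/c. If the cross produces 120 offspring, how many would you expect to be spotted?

Cross: M/s × M/c
Allele dominance: M > s > d > c
Offspring genotypes: 1 M/M, 1 M/c, 1 M/s, 1 s/c
Phenotype counts: 3 marbled, 1 spotted
spotted: 1 out of 4 → fraction 1/4
Expected count = 1/4 × 120 = 30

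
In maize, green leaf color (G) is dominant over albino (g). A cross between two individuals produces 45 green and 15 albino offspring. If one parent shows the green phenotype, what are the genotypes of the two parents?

Observed offspring: 45 green, 15 albino
The observed ratio simplifies to 3:1. Albino (gg) offspring appear, so each parent must contribute one g allele. The parent stated to show green carries G, so it is Gg. The other parent is then either Gg or gg: Gg × gg would give a 1:1 split, whereas Gg × Gg gives 3:1 — matching the data. So both parents are heterozygous (Gg × Gg).
Parent genotypes: Gg × Gg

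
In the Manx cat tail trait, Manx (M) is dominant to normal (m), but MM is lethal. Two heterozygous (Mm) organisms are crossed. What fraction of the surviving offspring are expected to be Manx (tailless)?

Cross: Mm × Mm
Punnett square offspring (before lethality): 1 MM, 2 Mm, 1 mm
The MM genotype is lethal (embryos die); surviving offspring: 2 Mm, 1 mm
Manx (tailless): 2 out of 3
Probability: 2/3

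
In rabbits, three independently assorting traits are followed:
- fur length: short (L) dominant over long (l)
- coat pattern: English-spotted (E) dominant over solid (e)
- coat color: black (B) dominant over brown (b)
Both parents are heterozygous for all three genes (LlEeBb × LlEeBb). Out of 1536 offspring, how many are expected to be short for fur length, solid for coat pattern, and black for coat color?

Trihybrid cross: LlEeBb × LlEeBb
Each trait segregates independently with a 3:1 phenotypic ratio, so each gene contributes 3/4 (dominant) or 1/4 (recessive).
Target: short (fur length), solid (coat pattern), black (coat color)
Probability = product of independent per-trait probabilities
= 3/4 × 1/4 × 3/4 = 9/64
Expected count = 9/64 × 1536 = 216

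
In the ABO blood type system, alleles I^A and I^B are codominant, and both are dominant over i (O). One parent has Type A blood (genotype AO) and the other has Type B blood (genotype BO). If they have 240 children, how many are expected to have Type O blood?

Cross: AO × BO
Possible offspring genotypes: 1 AB, 1 AO, 1 BO, 1 OO
Blood type counts: 1 Type AB, 1 Type A, 1 Type B, 1 Type O
Probability of Type O: 1/4
Expected count = 1/4 × 240 = 60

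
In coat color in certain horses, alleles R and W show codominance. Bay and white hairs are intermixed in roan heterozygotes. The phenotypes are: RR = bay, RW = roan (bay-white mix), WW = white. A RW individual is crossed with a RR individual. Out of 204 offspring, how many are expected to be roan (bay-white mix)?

Punnett square for RW × RR:
Offspring genotypes: 2 RR, 2 RW
Phenotype counts: 2 bay, 2 roan (bay-white mix)
roan (bay-white mix): 2 out of 4 → fraction 1/2
Expected count = 1/2 × 204 = 102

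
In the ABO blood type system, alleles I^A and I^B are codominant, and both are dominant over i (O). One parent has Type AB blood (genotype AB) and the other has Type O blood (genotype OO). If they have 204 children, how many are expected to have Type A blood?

Cross: AB × OO
Possible offspring genotypes: 2 AO, 2 BO
Blood type counts: 2 Type A, 2 Type B
Probability of Type A: 2/4 = 1/2
Expected count = 1/2 × 204 = 102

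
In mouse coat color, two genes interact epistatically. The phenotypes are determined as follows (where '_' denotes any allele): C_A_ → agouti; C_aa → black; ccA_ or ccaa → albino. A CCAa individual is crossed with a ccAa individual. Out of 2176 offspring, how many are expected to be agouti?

Cross: CCAa × ccAa — consider each gene separately:
C gene: CC × cc → 4 Cc → 4 C_ (out of 4)
A gene: Aa × Aa → 1 AA, 2 Aa, 1 aa → 3 A_ : 1 aa (out of 4)
Genotype classes (out of 4 × 4 = 16): C_A_ = 4×3 = 12; C_aa = 4×1 = 4
Apply the phenotype rules: C_A_ (12) → agouti; C_aa (4) → black
Phenotype counts (out of 16): 12 agouti, 4 black
agouti: 12 out of 16 → fraction 3/4
Expected count = 3/4 × 2176 = 1632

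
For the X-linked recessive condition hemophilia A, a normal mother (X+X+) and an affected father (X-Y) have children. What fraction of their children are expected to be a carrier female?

Cross: X+X+ × X-Y
Offspring: 2 X+X-, 2 X+Y
Probability of a carrier female: 2/4 = 1/2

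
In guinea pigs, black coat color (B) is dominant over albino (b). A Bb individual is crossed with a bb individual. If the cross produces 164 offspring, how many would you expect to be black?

Punnett square for Bb × bb:
Offspring genotypes: 2 Bb, 2 bb
black: 2, albino: 2
black: 2 out of 4 → fraction 1/2
Expected count = 1/2 × 164 = 82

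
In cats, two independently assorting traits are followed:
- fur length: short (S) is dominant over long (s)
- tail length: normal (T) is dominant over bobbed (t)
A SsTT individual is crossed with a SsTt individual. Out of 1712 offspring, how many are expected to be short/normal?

Dihybrid cross SsTT × SsTt — consider each gene separately:
fur length: Ss × Ss → 1 SS, 2 Ss, 1 ss → 3 S_ : 1 ss (out of 4)
tail length: TT × Tt → 2 TT, 2 Tt → 4 T_ (out of 4)
Combine (counts out of 4 × 4 = 16): short/normal (S_T_) = 3×4 = 12; long/normal (ssT_) = 1×4 = 4
Phenotype counts (out of 16): 12 short/normal, 4 long/normal
short/normal: 12 out of 16 → fraction 3/4
Expected count = 3/4 × 1712 = 1284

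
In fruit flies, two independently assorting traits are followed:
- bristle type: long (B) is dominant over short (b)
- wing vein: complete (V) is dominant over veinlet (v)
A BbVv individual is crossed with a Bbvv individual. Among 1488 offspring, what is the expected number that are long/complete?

Dihybrid cross BbVv × Bbvv — consider each gene separately:
bristle type: Bb × Bb → 1 BB, 2 Bb, 1 bb → 3 B_ : 1 bb (out of 4)
wing vein: Vv × vv → 2 Vv, 2 vv → 2 V_ : 2 vv (out of 4)
Combine (counts out of 4 × 4 = 16): long/complete (B_V_) = 3×2 = 6; long/veinlet (B_vv) = 3×2 = 6; short/complete (bbV_) = 1×2 = 2; short/veinlet (bbvv) = 1×2 = 2
Phenotype counts (out of 16): 6 long/complete, 6 long/veinlet, 2 short/complete, 2 short/veinlet
long/complete: 6 out of 16 → fraction 3/8
Expected count = 3/8 × 1488 = 558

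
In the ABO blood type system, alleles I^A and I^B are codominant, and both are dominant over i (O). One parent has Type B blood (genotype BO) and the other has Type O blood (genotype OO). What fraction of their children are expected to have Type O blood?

Cross: BO × OO
Possible offspring genotypes: 2 BO, 2 OO
Blood type counts: 2 Type B, 2 Type O
Probability of Type O: 2/4 = 1/2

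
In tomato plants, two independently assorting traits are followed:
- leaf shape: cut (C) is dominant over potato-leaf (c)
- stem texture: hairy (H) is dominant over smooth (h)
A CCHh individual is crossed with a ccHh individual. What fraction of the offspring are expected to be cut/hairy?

Dihybrid cross CCHh × ccHh — consider each gene separately:
leaf shape: CC × cc → 4 Cc → 4 C_ (out of 4)
stem texture: Hh × Hh → 1 HH, 2 Hh, 1 hh → 3 H_ : 1 hh (out of 4)
Combine (counts out of 4 × 4 = 16): cut/hairy (C_H_) = 4×3 = 12; cut/smooth (C_hh) = 4×1 = 4
Phenotype counts (out of 16): 12 cut/hairy, 4 cut/smooth
cut/hairy: 12 out of 16
Probability: 12/16 = 3/4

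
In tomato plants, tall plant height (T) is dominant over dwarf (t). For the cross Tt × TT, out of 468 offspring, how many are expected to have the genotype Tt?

Punnett square for Tt × TT:
Offspring genotypes: 2 TT, 2 Tt
Total offspring: 4
Count with target: 2
Probability: 2/4 = 1/2
Expected count = 1/2 × 468 = 234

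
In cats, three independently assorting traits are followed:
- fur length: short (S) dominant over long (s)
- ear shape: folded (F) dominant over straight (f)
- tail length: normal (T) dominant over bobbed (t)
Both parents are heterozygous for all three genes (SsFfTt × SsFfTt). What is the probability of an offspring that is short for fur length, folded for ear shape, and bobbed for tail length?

Trihybrid cross: SsFfTt × SsFfTt
Each trait segregates independently with a 3:1 phenotypic ratio, so each gene contributes 3/4 (dominant) or 1/4 (recessive).
Target: short (fur length), folded (ear shape), bobbed (tail length)
Probability = product of independent per-trait probabilities
= 3/4 × 3/4 × 1/4 = 9/64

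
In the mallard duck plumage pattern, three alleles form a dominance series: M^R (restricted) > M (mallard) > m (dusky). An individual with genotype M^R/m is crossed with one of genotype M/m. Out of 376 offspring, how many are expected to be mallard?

Cross: M^R/m × M/m
Allele dominance: M^R > M > m
Offspring genotypes: 1 M^R/M, 1 M^R/m, 1 M/m, 1 m/m
Phenotype counts: 2 restricted, 1 mallard, 1 dusky
mallard: 1 out of 4 → fraction 1/4
Expected count = 1/4 × 376 = 94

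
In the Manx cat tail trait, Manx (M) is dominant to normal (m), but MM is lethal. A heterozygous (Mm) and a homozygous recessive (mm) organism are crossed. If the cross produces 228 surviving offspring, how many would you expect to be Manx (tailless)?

Cross: Mm × mm
Punnett square offspring (before lethality): 2 Mm, 2 mm
No MM offspring are produced in this cross.
Manx (tailless): 2 out of 4 → fraction 1/2
Expected count = 1/2 × 228 = 114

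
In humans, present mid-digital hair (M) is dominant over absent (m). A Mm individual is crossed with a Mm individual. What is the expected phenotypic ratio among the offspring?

Punnett square for Mm × Mm:
Offspring genotypes: 1 MM, 2 Mm, 1 mm
present: 3, absent: 1
Ratio: 3:1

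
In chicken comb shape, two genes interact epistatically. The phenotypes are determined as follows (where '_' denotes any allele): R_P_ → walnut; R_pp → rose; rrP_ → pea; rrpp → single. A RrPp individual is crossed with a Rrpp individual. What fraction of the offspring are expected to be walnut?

Cross: RrPp × Rrpp — consider each gene separately:
R gene: Rr × Rr → 1 RR, 2 Rr, 1 rr → 3 R_ : 1 rr (out of 4)
P gene: Pp × pp → 2 Pp, 2 pp → 2 P_ : 2 pp (out of 4)
Genotype classes (out of 4 × 4 = 16): R_P_ = 3×2 = 6; R_pp = 3×2 = 6; rrP_ = 1×2 = 2; rrpp = 1×2 = 2
Apply the phenotype rules: R_P_ (6) → walnut; R_pp (6) → rose; rrP_ (2) → pea; rrpp (2) → single
Phenotype counts (out of 16): 6 walnut, 6 rose, 2 pea, 2 single
walnut: 6 out of 16
Probability: 6/16 = 3/8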